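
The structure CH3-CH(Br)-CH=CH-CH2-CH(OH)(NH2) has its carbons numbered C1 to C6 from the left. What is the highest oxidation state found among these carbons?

Tallying each carbon's bonds:
C1: 1C, 3H → 0 − 3 = -3
C2: 2C, 1H, 1Br → 0 − 1 + 1 = 0
C3: 3C, 1H → 0 − 1 = -1
C4: 3C, 1H → 0 − 1 = -1
C5: 2C, 2H → 0 − 2 = -2
C6: 1C, 1H, 1O, 1N → 0 − 1 + 1 + 1 = +1
The highest value is +1.

+1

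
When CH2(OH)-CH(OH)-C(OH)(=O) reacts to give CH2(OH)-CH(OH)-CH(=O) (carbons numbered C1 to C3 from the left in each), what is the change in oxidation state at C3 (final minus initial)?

-2

Before: C3 has 1 bond to C, 3 bonds to O → oxidation state +3.
After: C3 has 1 bond to C, 1 bond to H, 2 bonds to O → oxidation state +1.
Δ = +1 − (+3) = -2, so this is a reduction at C3.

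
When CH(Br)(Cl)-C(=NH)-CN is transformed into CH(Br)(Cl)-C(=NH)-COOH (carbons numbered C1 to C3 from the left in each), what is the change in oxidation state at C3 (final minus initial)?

Before: C3 has 1 bond to C, 3 bonds to N → oxidation state +3.
After: C3 has 1 bond to C, 3 bonds to O → oxidation state +3.
Δ = +3 − (+3) = 0, so no net redox change at C3.

0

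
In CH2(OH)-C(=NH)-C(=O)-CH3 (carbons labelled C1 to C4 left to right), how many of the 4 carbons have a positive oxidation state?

2

Count +1 for every bond to an atom more electronegative than carbon and −1 for every bond to one less electronegative; C–C bonds are 0. Tallying each carbon:
C1: 1C, 2H, 1O → 0 − 2 + 1 = -1
C2: 2C, 2N → 0 + 2 = +2
C3: 2C, 2O → 0 + 2 = +2
C4: 1C, 3H → 0 − 3 = -3
2 carbons (C2, C3) meet the condition.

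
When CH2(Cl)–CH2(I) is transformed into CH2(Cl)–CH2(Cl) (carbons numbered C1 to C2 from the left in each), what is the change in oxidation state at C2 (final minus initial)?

0

Before: C2 has 1 bond to C, 2 bonds to H, 1 bond to I → oxidation state -1.
After: C2 has 1 bond to C, 2 bonds to H, 1 bond to Cl → oxidation state -1.
Δ = -1 − (-1) = 0, so no net redox change at C2.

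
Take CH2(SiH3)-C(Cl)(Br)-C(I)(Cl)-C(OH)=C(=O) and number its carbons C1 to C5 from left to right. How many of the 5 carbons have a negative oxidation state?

Count +1 for every bond to an atom more electronegative than carbon and −1 for every bond to one less electronegative; C–C bonds are 0. Tallying each carbon:
C1: 1C, 2H, 1Si → 0 − 2 − 1 = -3
C2: 2C, 1Cl, 1Br → 0 + 1 + 1 = +2
C3: 2C, 1Cl, 1I → 0 + 1 + 1 = +2
C4: 3C, 1O → 0 + 1 = +1
C5: 2C, 2O → 0 + 2 = +2
1 carbon (C1) meets the condition.

1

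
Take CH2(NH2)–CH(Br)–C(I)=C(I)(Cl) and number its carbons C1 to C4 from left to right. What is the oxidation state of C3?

Each bond to a more electronegative atom (O, N, halogen) counts +1, each bond to a less electronegative atom (H, metal, B, Si) counts −1, and each C–C bond counts 0.
C3 has one bond to C (0), a double bond to C (2×0 = 0), one bond to I (+1).
Oxidation state = 0 + 0 + 1 = +1.

+1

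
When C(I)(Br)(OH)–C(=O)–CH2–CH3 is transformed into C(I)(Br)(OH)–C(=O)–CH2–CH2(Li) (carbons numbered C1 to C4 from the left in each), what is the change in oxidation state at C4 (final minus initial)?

0

Before: C4 has 1 bond to C, 3 bonds to H → oxidation state -3.
After: C4 has 1 bond to C, 2 bonds to H, 1 bond to Li → oxidation state -3.
Δ = -3 − (-3) = 0, so no net redox change at C4.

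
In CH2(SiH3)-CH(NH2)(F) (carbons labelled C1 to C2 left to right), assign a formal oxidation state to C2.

Each bond to a more electronegative atom (O, N, halogen) counts +1, each bond to a less electronegative atom (H, metal, B, Si) counts −1, and each C–C bond counts 0.
C2 has one bond to C (0), one bond to H (-1), one bond to N (+1), one bond to F (+1).
Oxidation state = 0 − 1 + 1 + 1 = +1.

+1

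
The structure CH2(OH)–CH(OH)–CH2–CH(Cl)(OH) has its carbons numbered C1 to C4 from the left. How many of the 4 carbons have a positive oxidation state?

Tallying each carbon's bonds:
C1: 1C, 2H, 1O → 0 − 2 + 1 = -1
C2: 2C, 1H, 1O → 0 − 1 + 1 = 0
C3: 2C, 2H → 0 − 2 = -2
C4: 1C, 1H, 1O, 1Cl → 0 − 1 + 1 + 1 = +1
1 carbon (C4) meets the condition.

1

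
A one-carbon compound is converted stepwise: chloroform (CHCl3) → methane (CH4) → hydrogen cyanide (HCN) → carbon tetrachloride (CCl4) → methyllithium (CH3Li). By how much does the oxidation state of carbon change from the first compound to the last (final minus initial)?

-6

Carbon oxidation states along the series — chloroform: +2, methane: -4, hydrogen cyanide: +2, carbon tetrachloride: +4, methyllithium: -4.
Net change = -4 − (+2) = -6.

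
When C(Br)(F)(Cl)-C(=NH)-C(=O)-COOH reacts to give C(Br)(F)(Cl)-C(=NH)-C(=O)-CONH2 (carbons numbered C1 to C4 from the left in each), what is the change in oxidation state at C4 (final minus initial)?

Before: C4 has 1 bond to C, 3 bonds to O → oxidation state +3.
After: C4 has 1 bond to C, 2 bonds to O, 1 bond to N → oxidation state +3.
Δ = +3 − (+3) = 0, so no net redox change at C4.

0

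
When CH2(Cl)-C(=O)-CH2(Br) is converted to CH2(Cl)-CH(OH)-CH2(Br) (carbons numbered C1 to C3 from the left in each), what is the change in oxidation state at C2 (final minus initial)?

-2

Before: C2 has 2 bonds to C, 2 bonds to O → oxidation state +2.
After: C2 has 2 bonds to C, 1 bond to H, 1 bond to O → oxidation state 0.
Δ = 0 − (+2) = -2, so this is a reduction at C2.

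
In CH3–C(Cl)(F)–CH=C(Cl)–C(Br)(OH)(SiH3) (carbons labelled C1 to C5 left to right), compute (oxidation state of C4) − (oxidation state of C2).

C4: 3C, 1Cl → 0 + 1 = +1
C2: 2C, 1F, 1Cl → 0 + 1 + 1 = +2
Difference: +1 − (+2) = -1.

-1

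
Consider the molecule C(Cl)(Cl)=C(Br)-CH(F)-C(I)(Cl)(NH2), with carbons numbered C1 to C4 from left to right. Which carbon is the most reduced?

Tallying each carbon's bonds:
C1: 2C, 2Cl → 0 + 2 = +2
C2: 3C, 1Br → 0 + 1 = +1
C3: 2C, 1H, 1F → 0 − 1 + 1 = 0
C4: 1C, 1N, 1Cl, 1I → 0 + 1 + 1 + 1 = +3
The most reduced carbon is C3 at 0.

C3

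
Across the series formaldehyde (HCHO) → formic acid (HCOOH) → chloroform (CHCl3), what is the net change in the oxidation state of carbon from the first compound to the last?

Carbon oxidation states along the series — formaldehyde: 0, formic acid: +2, chloroform: +2.
Net change = +2 − (0) = +2.

+2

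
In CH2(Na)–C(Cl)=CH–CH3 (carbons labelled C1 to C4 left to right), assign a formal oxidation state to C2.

+1

C2 has one bond to C (0), a double bond to C (2×0 = 0), one bond to Cl (+1).
Oxidation state = 0 + 0 + 1 = +1.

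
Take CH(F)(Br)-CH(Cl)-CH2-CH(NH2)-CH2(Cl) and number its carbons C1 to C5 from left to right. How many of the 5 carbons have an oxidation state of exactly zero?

2

Tallying each carbon's bonds:
C1: 1C, 1H, 1F, 1Br → 0 − 1 + 1 + 1 = +1
C2: 2C, 1H, 1Cl → 0 − 1 + 1 = 0
C3: 2C, 2H → 0 − 2 = -2
C4: 2C, 1H, 1N → 0 − 1 + 1 = 0
C5: 1C, 2H, 1Cl → 0 − 2 + 1 = -1
2 carbons (C2, C4) meet the condition.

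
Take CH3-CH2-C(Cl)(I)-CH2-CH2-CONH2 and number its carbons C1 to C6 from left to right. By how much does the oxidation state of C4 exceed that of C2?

0

C4: 2C, 2H → 0 − 2 = -2
C2: 2C, 2H → 0 − 2 = -2
Difference: -2 − (-2) = 0.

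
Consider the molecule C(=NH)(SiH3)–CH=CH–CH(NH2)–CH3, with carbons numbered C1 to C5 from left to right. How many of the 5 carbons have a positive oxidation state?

Tallying each carbon's bonds:
C1: 1C, 2N, 1Si → 0 + 2 − 1 = +1
C2: 3C, 1H → 0 − 1 = -1
C3: 3C, 1H → 0 − 1 = -1
C4: 2C, 1H, 1N → 0 − 1 + 1 = 0
C5: 1C, 3H → 0 − 3 = -3
1 carbon (C1) meets the condition.

1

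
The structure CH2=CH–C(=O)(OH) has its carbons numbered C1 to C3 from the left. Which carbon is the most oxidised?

C3

Assign +1 per bond to O/N/halogen, −1 per bond to H or an electropositive element, and 0 per bond to carbon. Tallying each carbon:
C1: 2C, 2H → 0 − 2 = -2
C2: 3C, 1H → 0 − 1 = -1
C3: 1C, 3O → 0 + 3 = +3
The most oxidised carbon is C3 at +3.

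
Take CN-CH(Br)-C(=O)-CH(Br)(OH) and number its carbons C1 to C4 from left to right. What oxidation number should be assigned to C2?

0

Count +1 for every bond to an atom more electronegative than carbon and −1 for every bond to one less electronegative; C–C bonds are 0.
C2 has one bond to C (0), one bond to C (0), one bond to Br (+1), one bond to H (-1).
Oxidation state = 0 + 0 + 1 − 1 = 0.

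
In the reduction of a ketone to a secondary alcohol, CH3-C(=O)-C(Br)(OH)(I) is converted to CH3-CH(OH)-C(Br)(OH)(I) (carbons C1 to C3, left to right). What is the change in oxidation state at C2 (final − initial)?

-2

Before: C2 has 2 bonds to C, 2 bonds to O → oxidation state +2.
After: C2 has 2 bonds to C, 1 bond to H, 1 bond to O → oxidation state 0.
Δ = 0 − (+2) = -2, so this is a reduction at C2.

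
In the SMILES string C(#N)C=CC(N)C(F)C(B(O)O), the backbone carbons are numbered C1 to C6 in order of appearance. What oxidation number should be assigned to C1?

C1 has one bond to C (0), a triple bond to N (3×+1 = +3).
Oxidation state = 0 + 3 = +3.

+3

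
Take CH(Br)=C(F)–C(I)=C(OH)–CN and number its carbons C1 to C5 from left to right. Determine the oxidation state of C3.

Each bond to a more electronegative atom (O, N, halogen) counts +1, each bond to a less electronegative atom (H, metal, B, Si) counts −1, and each C–C bond counts 0.
C3 has one bond to C (0), a double bond to C (2×0 = 0), one bond to I (+1).
Oxidation state = 0 + 0 + 1 = +1.

+1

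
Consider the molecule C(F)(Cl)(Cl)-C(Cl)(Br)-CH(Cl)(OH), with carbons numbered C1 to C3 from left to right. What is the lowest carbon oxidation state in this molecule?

+1

Each bond to a more electronegative atom (O, N, halogen) counts +1, each bond to a less electronegative atom (H, metal, B, Si) counts −1, and each C–C bond counts 0. Tallying each carbon:
C1: 1C, 1F, 2Cl → 0 + 1 + 2 = +3
C2: 2C, 1Cl, 1Br → 0 + 1 + 1 = +2
C3: 1C, 1H, 1O, 1Cl → 0 − 1 + 1 + 1 = +1
The lowest value is +1.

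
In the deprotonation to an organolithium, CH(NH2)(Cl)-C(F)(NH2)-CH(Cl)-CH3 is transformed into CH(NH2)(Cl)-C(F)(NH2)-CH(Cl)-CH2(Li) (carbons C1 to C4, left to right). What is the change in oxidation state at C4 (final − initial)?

0

Before: C4 has 1 bond to C, 3 bonds to H → oxidation state -3.
After: C4 has 1 bond to C, 2 bonds to H, 1 bond to Li → oxidation state -3.
Δ = -3 − (-3) = 0, so no net redox change at C4.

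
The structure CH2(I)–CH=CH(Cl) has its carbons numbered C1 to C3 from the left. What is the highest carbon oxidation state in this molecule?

Tallying each carbon's bonds:
C1: 1C, 2H, 1I → 0 − 2 + 1 = -1
C2: 3C, 1H → 0 − 1 = -1
C3: 2C, 1H, 1Cl → 0 − 1 + 1 = 0
The highest value is 0.

0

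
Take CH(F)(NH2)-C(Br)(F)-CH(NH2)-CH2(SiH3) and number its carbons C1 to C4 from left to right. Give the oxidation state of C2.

C2 has one bond to C (0), one bond to C (0), one bond to Br (+1), one bond to F (+1).
Oxidation state = 0 + 0 + 1 + 1 = +2.

+2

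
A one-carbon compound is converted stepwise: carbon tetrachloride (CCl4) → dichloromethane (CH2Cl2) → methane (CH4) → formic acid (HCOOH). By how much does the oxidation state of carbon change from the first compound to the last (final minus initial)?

Carbon oxidation states along the series — carbon tetrachloride: +4, dichloromethane: 0, methane: -4, formic acid: +2.
Net change = +2 − (+4) = -2.

-2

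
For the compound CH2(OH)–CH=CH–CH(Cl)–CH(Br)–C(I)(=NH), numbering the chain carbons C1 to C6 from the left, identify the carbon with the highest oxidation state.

C6

Assign +1 per bond to O/N/halogen, −1 per bond to H or an electropositive element, and 0 per bond to carbon. Tallying each carbon:
C1: 1C, 2H, 1O → 0 − 2 + 1 = -1
C2: 3C, 1H → 0 − 1 = -1
C3: 3C, 1H → 0 − 1 = -1
C4: 2C, 1H, 1Cl → 0 − 1 + 1 = 0
C5: 2C, 1H, 1Br → 0 − 1 + 1 = 0
C6: 1C, 2N, 1I → 0 + 2 + 1 = +3
The most oxidised carbon is C6 at +3.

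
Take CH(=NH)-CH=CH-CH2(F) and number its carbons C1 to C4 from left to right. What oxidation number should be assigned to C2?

-1

Each bond to a more electronegative atom (O, N, halogen) counts +1, each bond to a less electronegative atom (H, metal, B, Si) counts −1, and each C–C bond counts 0.
C2 has one bond to C (0), a double bond to C (2×0 = 0), one bond to H (-1).
Oxidation state = 0 + 0 − 1 = -1.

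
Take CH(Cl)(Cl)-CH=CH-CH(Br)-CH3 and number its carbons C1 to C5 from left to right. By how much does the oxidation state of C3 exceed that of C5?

C3: 3C, 1H → 0 − 1 = -1
C5: 1C, 3H → 0 − 3 = -3
Difference: -1 − (-3) = +2.

+2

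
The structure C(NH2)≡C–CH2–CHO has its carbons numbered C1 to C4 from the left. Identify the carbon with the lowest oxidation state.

Tallying each carbon's bonds:
C1: 3C, 1N → 0 + 1 = +1
C2: 4C → 0 = 0
C3: 2C, 2H → 0 − 2 = -2
C4: 1C, 1H, 2O → 0 − 1 + 2 = +1
The most reduced carbon is C3 at -2.

C3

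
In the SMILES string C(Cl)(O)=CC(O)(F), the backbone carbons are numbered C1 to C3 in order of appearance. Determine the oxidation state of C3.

+1

Bonds to more-electronegative neighbours contribute +1 each, bonds to H or metals contribute −1 each, and C–C bonds contribute 0.
C3 has one bond to C (0), one bond to O (+1), one bond to H (-1), one bond to F (+1).
Oxidation state = 0 + 1 − 1 + 1 = +1.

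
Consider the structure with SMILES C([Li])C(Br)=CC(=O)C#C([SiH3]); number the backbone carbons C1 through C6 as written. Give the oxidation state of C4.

Assign +1 per bond to O/N/halogen, −1 per bond to H or an electropositive element, and 0 per bond to carbon.
C4 has one bond to C (0), one bond to C (0), a double bond to O (2×+1 = +2).
Oxidation state = 0 + 0 + 2 = +2.

+2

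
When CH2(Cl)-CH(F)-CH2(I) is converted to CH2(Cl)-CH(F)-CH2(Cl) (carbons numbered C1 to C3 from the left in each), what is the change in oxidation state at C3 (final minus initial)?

Before: C3 has 1 bond to C, 2 bonds to H, 1 bond to I → oxidation state -1.
After: C3 has 1 bond to C, 2 bonds to H, 1 bond to Cl → oxidation state -1.
Δ = -1 − (-1) = 0, so no net redox change at C3.

0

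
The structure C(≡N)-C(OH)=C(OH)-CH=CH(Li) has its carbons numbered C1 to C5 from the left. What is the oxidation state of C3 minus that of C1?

C3: 3C, 1O → 0 + 1 = +1
C1: 1C, 3N → 0 + 3 = +3
Difference: +1 − (+3) = -2.

-2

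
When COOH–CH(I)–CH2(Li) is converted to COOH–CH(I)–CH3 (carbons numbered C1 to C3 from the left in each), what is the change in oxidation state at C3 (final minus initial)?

0

Before: C3 has 1 bond to C, 2 bonds to H, 1 bond to Li → oxidation state -3.
After: C3 has 1 bond to C, 3 bonds to H → oxidation state -3.
Δ = -3 − (-3) = 0, so no net redox change at C3.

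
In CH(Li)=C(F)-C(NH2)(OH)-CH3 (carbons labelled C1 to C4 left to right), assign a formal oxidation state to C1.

Bonds to more-electronegative neighbours contribute +1 each, bonds to H or metals contribute −1 each, and C–C bonds contribute 0.
C1 has a double bond to C (2×0 = 0), one bond to H (-1), one bond to Li (-1).
Oxidation state = 0 − 1 − 1 = -2.

-2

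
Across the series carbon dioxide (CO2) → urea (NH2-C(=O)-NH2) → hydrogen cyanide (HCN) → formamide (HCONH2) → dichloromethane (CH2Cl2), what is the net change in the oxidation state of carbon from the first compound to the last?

Carbon oxidation states along the series — carbon dioxide: +4, urea: +4, hydrogen cyanide: +2, formamide: +2, dichloromethane: 0.
Net change = 0 − (+4) = -4.

-4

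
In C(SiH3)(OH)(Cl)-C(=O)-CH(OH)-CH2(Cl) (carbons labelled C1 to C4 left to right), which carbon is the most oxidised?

C2

Tallying each carbon's bonds:
C1: 1C, 1O, 1Cl, 1Si → 0 + 1 + 1 − 1 = +1
C2: 2C, 2O → 0 + 2 = +2
C3: 2C, 1H, 1O → 0 − 1 + 1 = 0
C4: 1C, 2H, 1Cl → 0 − 2 + 1 = -1
The most oxidised carbon is C2 at +2.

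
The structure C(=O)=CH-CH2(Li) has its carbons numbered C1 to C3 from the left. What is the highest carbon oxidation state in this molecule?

Assign +1 per bond to O/N/halogen, −1 per bond to H or an electropositive element, and 0 per bond to carbon. Tallying each carbon:
C1: 2C, 2O → 0 + 2 = +2
C2: 3C, 1H → 0 − 1 = -1
C3: 1C, 2H, 1Li → 0 − 2 − 1 = -3
The highest value is +2.

+2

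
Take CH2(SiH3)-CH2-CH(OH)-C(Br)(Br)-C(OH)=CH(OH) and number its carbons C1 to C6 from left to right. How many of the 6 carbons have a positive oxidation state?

2

Tallying each carbon's bonds:
C1: 1C, 2H, 1Si → 0 − 2 − 1 = -3
C2: 2C, 2H → 0 − 2 = -2
C3: 2C, 1H, 1O → 0 − 1 + 1 = 0
C4: 2C, 2Br → 0 + 2 = +2
C5: 3C, 1O → 0 + 1 = +1
C6: 2C, 1H, 1O → 0 − 1 + 1 = 0
2 carbons (C4, C5) meet the condition.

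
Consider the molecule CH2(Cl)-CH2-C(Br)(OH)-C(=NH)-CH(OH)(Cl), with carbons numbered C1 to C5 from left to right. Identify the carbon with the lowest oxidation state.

Assign +1 per bond to O/N/halogen, −1 per bond to H or an electropositive element, and 0 per bond to carbon. Tallying each carbon:
C1: 1C, 2H, 1Cl → 0 − 2 + 1 = -1
C2: 2C, 2H → 0 − 2 = -2
C3: 2C, 1O, 1Br → 0 + 1 + 1 = +2
C4: 2C, 2N → 0 + 2 = +2
C5: 1C, 1H, 1O, 1Cl → 0 − 1 + 1 + 1 = +1
The most reduced carbon is C2 at -2.

C2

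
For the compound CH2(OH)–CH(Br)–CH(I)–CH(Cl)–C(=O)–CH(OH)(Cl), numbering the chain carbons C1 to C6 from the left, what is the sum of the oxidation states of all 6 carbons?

+2

Tallying each carbon's bonds:
C1: 1C, 2H, 1O → 0 − 2 + 1 = -1
C2: 2C, 1H, 1Br → 0 − 1 + 1 = 0
C3: 2C, 1H, 1I → 0 − 1 + 1 = 0
C4: 2C, 1H, 1Cl → 0 − 1 + 1 = 0
C5: 2C, 2O → 0 + 2 = +2
C6: 1C, 1H, 1O, 1Cl → 0 − 1 + 1 + 1 = +1
Sum = -1 + 0 + 0 + 0 + 2 + 1 = +2.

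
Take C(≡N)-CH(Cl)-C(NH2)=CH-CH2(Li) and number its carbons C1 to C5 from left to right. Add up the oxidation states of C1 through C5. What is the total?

Bonds to more-electronegative neighbours contribute +1 each, bonds to H or metals contribute −1 each, and C–C bonds contribute 0. Tallying each carbon:
C1: 1C, 3N → 0 + 3 = +3
C2: 2C, 1H, 1Cl → 0 − 1 + 1 = 0
C3: 3C, 1N → 0 + 1 = +1
C4: 3C, 1H → 0 − 1 = -1
C5: 1C, 2H, 1Li → 0 − 2 − 1 = -3
Sum = +3 + 0 + 1 − 1 − 3 = 0.

0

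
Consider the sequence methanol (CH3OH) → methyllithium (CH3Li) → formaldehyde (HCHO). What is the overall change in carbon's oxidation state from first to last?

Carbon oxidation states along the series — methanol: -2, methyllithium: -4, formaldehyde: 0.
Net change = 0 − (-2) = +2.

+2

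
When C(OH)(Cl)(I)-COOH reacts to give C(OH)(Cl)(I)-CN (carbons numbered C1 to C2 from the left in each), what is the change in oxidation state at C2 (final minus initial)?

0

Before: C2 has 1 bond to C, 3 bonds to O → oxidation state +3.
After: C2 has 1 bond to C, 3 bonds to N → oxidation state +3.
Δ = +3 − (+3) = 0, so no net redox change at C2.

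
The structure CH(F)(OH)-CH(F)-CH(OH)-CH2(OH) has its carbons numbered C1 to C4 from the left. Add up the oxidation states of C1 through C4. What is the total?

Count +1 for every bond to an atom more electronegative than carbon and −1 for every bond to one less electronegative; C–C bonds are 0. Tallying each carbon:
C1: 1C, 1H, 1O, 1F → 0 − 1 + 1 + 1 = +1
C2: 2C, 1H, 1F → 0 − 1 + 1 = 0
C3: 2C, 1H, 1O → 0 − 1 + 1 = 0
C4: 1C, 2H, 1O → 0 − 2 + 1 = -1
Sum = +1 + 0 + 0 − 1 = 0.

0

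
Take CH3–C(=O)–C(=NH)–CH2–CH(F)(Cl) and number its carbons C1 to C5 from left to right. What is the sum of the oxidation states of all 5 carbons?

0

Assign +1 per bond to O/N/halogen, −1 per bond to H or an electropositive element, and 0 per bond to carbon. Tallying each carbon:
C1: 1C, 3H → 0 − 3 = -3
C2: 2C, 2O → 0 + 2 = +2
C3: 2C, 2N → 0 + 2 = +2
C4: 2C, 2H → 0 − 2 = -2
C5: 1C, 1H, 1F, 1Cl → 0 − 1 + 1 + 1 = +1
Sum = -3 + 2 + 2 − 2 + 1 = 0.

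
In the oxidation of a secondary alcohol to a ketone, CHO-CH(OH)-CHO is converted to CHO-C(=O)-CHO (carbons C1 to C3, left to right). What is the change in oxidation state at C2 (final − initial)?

Before: C2 has 2 bonds to C, 1 bond to H, 1 bond to O → oxidation state 0.
After: C2 has 2 bonds to C, 2 bonds to O → oxidation state +2.
Δ = +2 − (0) = +2, so this is an oxidation at C2.

+2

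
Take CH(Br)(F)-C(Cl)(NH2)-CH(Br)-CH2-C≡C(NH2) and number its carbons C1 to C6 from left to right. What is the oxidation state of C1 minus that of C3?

C1: 1C, 1H, 1F, 1Br → 0 − 1 + 1 + 1 = +1
C3: 2C, 1H, 1Br → 0 − 1 + 1 = 0
Difference: +1 − (0) = +1.

+1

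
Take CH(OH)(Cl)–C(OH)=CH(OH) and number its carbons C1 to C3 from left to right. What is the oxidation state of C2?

+1

C2 has one bond to C (0), a double bond to C (2×0 = 0), one bond to O (+1).
Oxidation state = 0 + 0 + 1 = +1.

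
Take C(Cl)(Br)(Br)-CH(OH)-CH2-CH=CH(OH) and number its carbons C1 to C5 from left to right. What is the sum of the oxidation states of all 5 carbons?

0

Count +1 for every bond to an atom more electronegative than carbon and −1 for every bond to one less electronegative; C–C bonds are 0. Tallying each carbon:
C1: 1C, 1Cl, 2Br → 0 + 1 + 2 = +3
C2: 2C, 1H, 1O → 0 − 1 + 1 = 0
C3: 2C, 2H → 0 − 2 = -2
C4: 3C, 1H → 0 − 1 = -1
C5: 2C, 1H, 1O → 0 − 1 + 1 = 0
Sum = +3 + 0 − 2 − 1 + 0 = 0.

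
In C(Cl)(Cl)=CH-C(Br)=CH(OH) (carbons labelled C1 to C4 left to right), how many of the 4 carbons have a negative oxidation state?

1

Each bond to a more electronegative atom (O, N, halogen) counts +1, each bond to a less electronegative atom (H, metal, B, Si) counts −1, and each C–C bond counts 0. Tallying each carbon:
C1: 2C, 2Cl → 0 + 2 = +2
C2: 3C, 1H → 0 − 1 = -1
C3: 3C, 1Br → 0 + 1 = +1
C4: 2C, 1H, 1O → 0 − 1 + 1 = 0
1 carbon (C2) meets the condition.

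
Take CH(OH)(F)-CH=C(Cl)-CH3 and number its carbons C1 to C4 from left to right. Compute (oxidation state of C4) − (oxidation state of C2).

C4: 1C, 3H → 0 − 3 = -3
C2: 3C, 1H → 0 − 1 = -1
Difference: -3 − (-1) = -2.

-2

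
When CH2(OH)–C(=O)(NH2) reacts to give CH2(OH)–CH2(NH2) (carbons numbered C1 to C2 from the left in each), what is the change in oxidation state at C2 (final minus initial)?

-4

Before: C2 has 1 bond to C, 2 bonds to O, 1 bond to N → oxidation state +3.
After: C2 has 1 bond to C, 2 bonds to H, 1 bond to N → oxidation state -1.
Δ = -1 − (+3) = -4, so this is a reduction at C2.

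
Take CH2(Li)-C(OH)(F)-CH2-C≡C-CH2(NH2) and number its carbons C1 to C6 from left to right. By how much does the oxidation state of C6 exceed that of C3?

+1

C6: 1C, 2H, 1N → 0 − 2 + 1 = -1
C3: 2C, 2H → 0 − 2 = -2
Difference: -1 − (-2) = +1.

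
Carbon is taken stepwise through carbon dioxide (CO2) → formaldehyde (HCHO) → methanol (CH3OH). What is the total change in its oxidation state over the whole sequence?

-6

Carbon oxidation states along the series — carbon dioxide: +4, formaldehyde: 0, methanol: -2.
Net change = -2 − (+4) = -6.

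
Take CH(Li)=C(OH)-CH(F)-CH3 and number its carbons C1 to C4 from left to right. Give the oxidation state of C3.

C3 has one bond to C (0), one bond to C (0), one bond to H (-1), one bond to F (+1).
Oxidation state = 0 + 0 − 1 + 1 = 0.

0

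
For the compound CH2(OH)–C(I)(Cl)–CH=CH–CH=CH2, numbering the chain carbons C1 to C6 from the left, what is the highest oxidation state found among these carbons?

+2

Each bond to a more electronegative atom (O, N, halogen) counts +1, each bond to a less electronegative atom (H, metal, B, Si) counts −1, and each C–C bond counts 0. Tallying each carbon:
C1: 1C, 2H, 1O → 0 − 2 + 1 = -1
C2: 2C, 1Cl, 1I → 0 + 1 + 1 = +2
C3: 3C, 1H → 0 − 1 = -1
C4: 3C, 1H → 0 − 1 = -1
C5: 3C, 1H → 0 − 1 = -1
C6: 2C, 2H → 0 − 2 = -2
The highest value is +2.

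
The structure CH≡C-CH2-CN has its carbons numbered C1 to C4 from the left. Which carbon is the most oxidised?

Count +1 for every bond to an atom more electronegative than carbon and −1 for every bond to one less electronegative; C–C bonds are 0. Tallying each carbon:
C1: 3C, 1H → 0 − 1 = -1
C2: 4C → 0 = 0
C3: 2C, 2H → 0 − 2 = -2
C4: 1C, 3N → 0 + 3 = +3
The most oxidised carbon is C4 at +3.

C4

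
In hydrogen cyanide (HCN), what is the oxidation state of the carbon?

Each bond to a more electronegative atom (O, N, halogen) counts +1, each bond to a less electronegative atom (H, metal, B, Si) counts −1, and each C–C bond counts 0.
The carbon has one bond to H (-1), a triple bond to N (3×+1 = +3).
Oxidation state = -1 + 3 = +2.

+2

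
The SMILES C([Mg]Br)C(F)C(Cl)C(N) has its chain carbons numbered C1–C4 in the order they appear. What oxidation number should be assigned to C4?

Count +1 for every bond to an atom more electronegative than carbon and −1 for every bond to one less electronegative; C–C bonds are 0.
C4 has one bond to C (0), one bond to H (-1), one bond to N (+1), one bond to H (-1).
Oxidation state = 0 − 1 + 1 − 1 = -1.

-1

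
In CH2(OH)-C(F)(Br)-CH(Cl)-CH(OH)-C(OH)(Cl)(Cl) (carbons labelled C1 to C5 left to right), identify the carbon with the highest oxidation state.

Each bond to a more electronegative atom (O, N, halogen) counts +1, each bond to a less electronegative atom (H, metal, B, Si) counts −1, and each C–C bond counts 0. Tallying each carbon:
C1: 1C, 2H, 1O → 0 − 2 + 1 = -1
C2: 2C, 1F, 1Br → 0 + 1 + 1 = +2
C3: 2C, 1H, 1Cl → 0 − 1 + 1 = 0
C4: 2C, 1H, 1O → 0 − 1 + 1 = 0
C5: 1C, 1O, 2Cl → 0 + 1 + 2 = +3
The most oxidised carbon is C5 at +3.

C5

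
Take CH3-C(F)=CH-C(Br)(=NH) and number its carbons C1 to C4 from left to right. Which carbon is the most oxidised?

C4

Each bond to a more electronegative atom (O, N, halogen) counts +1, each bond to a less electronegative atom (H, metal, B, Si) counts −1, and each C–C bond counts 0. Tallying each carbon:
C1: 1C, 3H → 0 − 3 = -3
C2: 3C, 1F → 0 + 1 = +1
C3: 3C, 1H → 0 − 1 = -1
C4: 1C, 2N, 1Br → 0 + 2 + 1 = +3
The most oxidised carbon is C4 at +3.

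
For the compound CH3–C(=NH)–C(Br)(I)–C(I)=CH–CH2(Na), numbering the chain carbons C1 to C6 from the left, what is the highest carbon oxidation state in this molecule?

Each bond to a more electronegative atom (O, N, halogen) counts +1, each bond to a less electronegative atom (H, metal, B, Si) counts −1, and each C–C bond counts 0. Tallying each carbon:
C1: 1C, 3H → 0 − 3 = -3
C2: 2C, 2N → 0 + 2 = +2
C3: 2C, 1Br, 1I → 0 + 1 + 1 = +2
C4: 3C, 1I → 0 + 1 = +1
C5: 3C, 1H → 0 − 1 = -1
C6: 1C, 2H, 1Na → 0 − 2 − 1 = -3
The highest value is +2.

+2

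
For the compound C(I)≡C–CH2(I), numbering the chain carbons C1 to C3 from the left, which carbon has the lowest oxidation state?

Assign +1 per bond to O/N/halogen, −1 per bond to H or an electropositive element, and 0 per bond to carbon. Tallying each carbon:
C1: 3C, 1I → 0 + 1 = +1
C2: 4C → 0 = 0
C3: 1C, 2H, 1I → 0 − 2 + 1 = -1
The most reduced carbon is C3 at -1.

C3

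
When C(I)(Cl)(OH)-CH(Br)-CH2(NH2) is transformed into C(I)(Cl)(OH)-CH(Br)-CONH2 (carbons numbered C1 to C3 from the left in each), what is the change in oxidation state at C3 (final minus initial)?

+4

Before: C3 has 1 bond to C, 2 bonds to H, 1 bond to N → oxidation state -1.
After: C3 has 1 bond to C, 2 bonds to O, 1 bond to N → oxidation state +3.
Δ = +3 − (-1) = +4, so this is an oxidation at C3.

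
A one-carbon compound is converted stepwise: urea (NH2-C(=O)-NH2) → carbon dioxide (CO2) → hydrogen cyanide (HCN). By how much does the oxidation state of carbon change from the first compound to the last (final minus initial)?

Carbon oxidation states along the series — urea: +4, carbon dioxide: +4, hydrogen cyanide: +2.
Net change = +2 − (+4) = -2.

-2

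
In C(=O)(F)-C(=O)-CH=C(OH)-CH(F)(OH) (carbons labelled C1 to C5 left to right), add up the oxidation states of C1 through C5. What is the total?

Tallying each carbon's bonds:
C1: 1C, 2O, 1F → 0 + 2 + 1 = +3
C2: 2C, 2O → 0 + 2 = +2
C3: 3C, 1H → 0 − 1 = -1
C4: 3C, 1O → 0 + 1 = +1
C5: 1C, 1H, 1O, 1F → 0 − 1 + 1 + 1 = +1
Sum = +3 + 2 − 1 + 1 + 1 = +6.

+6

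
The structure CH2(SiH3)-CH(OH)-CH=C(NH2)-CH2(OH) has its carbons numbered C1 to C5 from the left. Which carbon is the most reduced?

C1

Tallying each carbon's bonds:
C1: 1C, 2H, 1Si → 0 − 2 − 1 = -3
C2: 2C, 1H, 1O → 0 − 1 + 1 = 0
C3: 3C, 1H → 0 − 1 = -1
C4: 3C, 1N → 0 + 1 = +1
C5: 1C, 2H, 1O → 0 − 2 + 1 = -1
The most reduced carbon is C1 at -3.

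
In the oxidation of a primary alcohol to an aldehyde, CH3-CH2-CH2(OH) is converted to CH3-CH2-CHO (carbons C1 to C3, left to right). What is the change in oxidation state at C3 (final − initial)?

+2

Before: C3 has 1 bond to C, 2 bonds to H, 1 bond to O → oxidation state -1.
After: C3 has 1 bond to C, 1 bond to H, 2 bonds to O → oxidation state +1.
Δ = +1 − (-1) = +2, so this is an oxidation at C3.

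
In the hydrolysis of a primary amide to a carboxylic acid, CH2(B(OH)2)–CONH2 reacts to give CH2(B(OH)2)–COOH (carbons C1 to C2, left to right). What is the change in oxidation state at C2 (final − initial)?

Before: C2 has 1 bond to C, 2 bonds to O, 1 bond to N → oxidation state +3.
After: C2 has 1 bond to C, 3 bonds to O → oxidation state +3.
Δ = +3 − (+3) = 0, so no net redox change at C2.

0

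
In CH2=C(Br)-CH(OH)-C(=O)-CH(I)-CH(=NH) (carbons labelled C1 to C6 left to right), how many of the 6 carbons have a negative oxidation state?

1

Tallying each carbon's bonds:
C1: 2C, 2H → 0 − 2 = -2
C2: 3C, 1Br → 0 + 1 = +1
C3: 2C, 1H, 1O → 0 − 1 + 1 = 0
C4: 2C, 2O → 0 + 2 = +2
C5: 2C, 1H, 1I → 0 − 1 + 1 = 0
C6: 1C, 1H, 2N → 0 − 1 + 2 = +1
1 carbon (C1) meets the condition.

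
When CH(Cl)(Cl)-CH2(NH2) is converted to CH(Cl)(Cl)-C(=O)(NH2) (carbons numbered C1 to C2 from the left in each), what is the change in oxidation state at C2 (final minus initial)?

+4

Before: C2 has 1 bond to C, 2 bonds to H, 1 bond to N → oxidation state -1.
After: C2 has 1 bond to C, 2 bonds to O, 1 bond to N → oxidation state +3.
Δ = +3 − (-1) = +4, so this is an oxidation at C2.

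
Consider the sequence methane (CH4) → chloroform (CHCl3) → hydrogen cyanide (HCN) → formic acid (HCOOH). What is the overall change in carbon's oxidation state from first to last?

+6

Carbon oxidation states along the series — methane: -4, chloroform: +2, hydrogen cyanide: +2, formic acid: +2.
Net change = +2 − (-4) = +6.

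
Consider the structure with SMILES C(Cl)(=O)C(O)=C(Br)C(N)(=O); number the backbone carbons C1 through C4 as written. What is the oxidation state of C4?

Count +1 for every bond to an atom more electronegative than carbon and −1 for every bond to one less electronegative; C–C bonds are 0.
C4 has one bond to C (0), one bond to N (+1), a double bond to O (2×+1 = +2).
Oxidation state = 0 + 1 + 2 = +3.

+3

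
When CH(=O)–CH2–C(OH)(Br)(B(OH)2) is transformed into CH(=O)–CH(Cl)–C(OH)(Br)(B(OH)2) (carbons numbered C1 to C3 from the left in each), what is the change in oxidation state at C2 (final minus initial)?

Before: C2 has 2 bonds to C, 2 bonds to H → oxidation state -2.
After: C2 has 2 bonds to C, 1 bond to H, 1 bond to Cl → oxidation state 0.
Δ = 0 − (-2) = +2, so this is an oxidation at C2.

+2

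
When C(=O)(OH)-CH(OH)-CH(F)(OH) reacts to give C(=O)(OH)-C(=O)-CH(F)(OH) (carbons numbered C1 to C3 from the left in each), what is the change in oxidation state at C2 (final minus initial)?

Before: C2 has 2 bonds to C, 1 bond to H, 1 bond to O → oxidation state 0.
After: C2 has 2 bonds to C, 2 bonds to O → oxidation state +2.
Δ = +2 − (0) = +2, so this is an oxidation at C2.

+2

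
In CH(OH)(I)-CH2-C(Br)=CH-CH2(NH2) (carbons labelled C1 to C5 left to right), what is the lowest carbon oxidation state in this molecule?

-2

Tallying each carbon's bonds:
C1: 1C, 1H, 1O, 1I → 0 − 1 + 1 + 1 = +1
C2: 2C, 2H → 0 − 2 = -2
C3: 3C, 1Br → 0 + 1 = +1
C4: 3C, 1H → 0 − 1 = -1
C5: 1C, 2H, 1N → 0 − 2 + 1 = -1
The lowest value is -2.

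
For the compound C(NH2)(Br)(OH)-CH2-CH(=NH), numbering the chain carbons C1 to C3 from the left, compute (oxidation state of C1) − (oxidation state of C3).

+2

C1: 1C, 1O, 1N, 1Br → 0 + 1 + 1 + 1 = +3
C3: 1C, 1H, 2N → 0 − 1 + 2 = +1
Difference: +3 − (+1) = +2.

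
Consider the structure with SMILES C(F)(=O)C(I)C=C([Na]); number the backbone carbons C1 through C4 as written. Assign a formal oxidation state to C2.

C2 has one bond to C (0), one bond to C (0), one bond to I (+1), one bond to H (-1).
Oxidation state = 0 + 0 + 1 − 1 = 0.

0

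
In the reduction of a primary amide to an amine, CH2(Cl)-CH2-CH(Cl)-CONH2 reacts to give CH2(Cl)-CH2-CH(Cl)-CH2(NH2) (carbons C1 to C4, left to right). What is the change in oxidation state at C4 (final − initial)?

-4

Before: C4 has 1 bond to C, 2 bonds to O, 1 bond to N → oxidation state +3.
After: C4 has 1 bond to C, 2 bonds to H, 1 bond to N → oxidation state -1.
Δ = -1 − (+3) = -4, so this is a reduction at C4.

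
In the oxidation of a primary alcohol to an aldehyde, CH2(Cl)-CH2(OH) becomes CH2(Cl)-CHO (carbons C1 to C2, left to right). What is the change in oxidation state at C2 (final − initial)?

Before: C2 has 1 bond to C, 2 bonds to H, 1 bond to O → oxidation state -1.
After: C2 has 1 bond to C, 1 bond to H, 2 bonds to O → oxidation state +1.
Δ = +1 − (-1) = +2, so this is an oxidation at C2.

+2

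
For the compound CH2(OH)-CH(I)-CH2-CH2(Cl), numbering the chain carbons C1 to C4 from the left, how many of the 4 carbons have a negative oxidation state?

3

Tallying each carbon's bonds:
C1: 1C, 2H, 1O → 0 − 2 + 1 = -1
C2: 2C, 1H, 1I → 0 − 1 + 1 = 0
C3: 2C, 2H → 0 − 2 = -2
C4: 1C, 2H, 1Cl → 0 − 2 + 1 = -1
3 carbons (C1, C3, C4) meet the condition.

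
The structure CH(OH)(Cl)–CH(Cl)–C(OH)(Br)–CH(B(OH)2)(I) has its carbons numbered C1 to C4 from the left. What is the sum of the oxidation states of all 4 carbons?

+2

Each bond to a more electronegative atom (O, N, halogen) counts +1, each bond to a less electronegative atom (H, metal, B, Si) counts −1, and each C–C bond counts 0. Tallying each carbon:
C1: 1C, 1H, 1O, 1Cl → 0 − 1 + 1 + 1 = +1
C2: 2C, 1H, 1Cl → 0 − 1 + 1 = 0
C3: 2C, 1O, 1Br → 0 + 1 + 1 = +2
C4: 1C, 1H, 1I, 1B → 0 − 1 + 1 − 1 = -1
Sum = +1 + 0 + 2 − 1 = +2.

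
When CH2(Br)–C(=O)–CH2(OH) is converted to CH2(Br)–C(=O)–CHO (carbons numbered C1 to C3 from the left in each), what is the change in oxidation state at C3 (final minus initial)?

+2

Before: C3 has 1 bond to C, 2 bonds to H, 1 bond to O → oxidation state -1.
After: C3 has 1 bond to C, 1 bond to H, 2 bonds to O → oxidation state +1.
Δ = +1 − (-1) = +2, so this is an oxidation at C3.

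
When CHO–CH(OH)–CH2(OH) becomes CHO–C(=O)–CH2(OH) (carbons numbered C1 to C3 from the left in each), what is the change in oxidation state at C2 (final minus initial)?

+2

Before: C2 has 2 bonds to C, 1 bond to H, 1 bond to O → oxidation state 0.
After: C2 has 2 bonds to C, 2 bonds to O → oxidation state +2.
Δ = +2 − (0) = +2, so this is an oxidation at C2.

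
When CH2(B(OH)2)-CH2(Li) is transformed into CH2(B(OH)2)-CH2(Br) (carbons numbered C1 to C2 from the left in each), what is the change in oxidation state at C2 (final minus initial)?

Before: C2 has 1 bond to C, 2 bonds to H, 1 bond to Li → oxidation state -3.
After: C2 has 1 bond to C, 2 bonds to H, 1 bond to Br → oxidation state -1.
Δ = -1 − (-3) = +2, so this is an oxidation at C2.

+2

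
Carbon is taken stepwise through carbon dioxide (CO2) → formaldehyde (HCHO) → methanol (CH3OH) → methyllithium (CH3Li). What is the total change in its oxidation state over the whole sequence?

Carbon oxidation states along the series — carbon dioxide: +4, formaldehyde: 0, methanol: -2, methyllithium: -4.
Net change = -4 − (+4) = -8.

-8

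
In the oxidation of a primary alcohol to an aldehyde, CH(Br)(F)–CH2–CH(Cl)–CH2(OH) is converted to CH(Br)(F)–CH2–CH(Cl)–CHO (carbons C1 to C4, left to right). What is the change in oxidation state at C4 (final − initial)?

Before: C4 has 1 bond to C, 2 bonds to H, 1 bond to O → oxidation state -1.
After: C4 has 1 bond to C, 1 bond to H, 2 bonds to O → oxidation state +1.
Δ = +1 − (-1) = +2, so this is an oxidation at C4.

+2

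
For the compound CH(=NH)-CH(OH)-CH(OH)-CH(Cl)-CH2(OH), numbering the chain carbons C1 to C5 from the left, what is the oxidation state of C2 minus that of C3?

0

C2: 2C, 1H, 1O → 0 − 1 + 1 = 0
C3: 2C, 1H, 1O → 0 − 1 + 1 = 0
Difference: 0 − (0) = 0.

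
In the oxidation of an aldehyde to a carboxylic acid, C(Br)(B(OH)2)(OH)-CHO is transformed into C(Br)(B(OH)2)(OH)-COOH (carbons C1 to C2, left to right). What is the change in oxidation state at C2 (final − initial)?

+2

Before: C2 has 1 bond to C, 1 bond to H, 2 bonds to O → oxidation state +1.
After: C2 has 1 bond to C, 3 bonds to O → oxidation state +3.
Δ = +3 − (+1) = +2, so this is an oxidation at C2.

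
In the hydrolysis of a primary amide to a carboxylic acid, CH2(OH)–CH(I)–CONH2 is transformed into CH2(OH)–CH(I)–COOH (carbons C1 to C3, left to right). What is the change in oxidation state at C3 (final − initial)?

0

Before: C3 has 1 bond to C, 2 bonds to O, 1 bond to N → oxidation state +3.
After: C3 has 1 bond to C, 3 bonds to O → oxidation state +3.
Δ = +3 − (+3) = 0, so no net redox change at C3.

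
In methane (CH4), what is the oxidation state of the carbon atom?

The carbon has one bond to H (-1), one bond to H (-1), one bond to H (-1), one bond to H (-1).
Oxidation state = -1 − 1 − 1 − 1 = -4.

-4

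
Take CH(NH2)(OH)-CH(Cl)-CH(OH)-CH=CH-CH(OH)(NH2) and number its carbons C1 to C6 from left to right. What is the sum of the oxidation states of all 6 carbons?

0

Tallying each carbon's bonds:
C1: 1C, 1H, 1O, 1N → 0 − 1 + 1 + 1 = +1
C2: 2C, 1H, 1Cl → 0 − 1 + 1 = 0
C3: 2C, 1H, 1O → 0 − 1 + 1 = 0
C4: 3C, 1H → 0 − 1 = -1
C5: 3C, 1H → 0 − 1 = -1
C6: 1C, 1H, 1O, 1N → 0 − 1 + 1 + 1 = +1
Sum = +1 + 0 + 0 − 1 − 1 + 1 = 0.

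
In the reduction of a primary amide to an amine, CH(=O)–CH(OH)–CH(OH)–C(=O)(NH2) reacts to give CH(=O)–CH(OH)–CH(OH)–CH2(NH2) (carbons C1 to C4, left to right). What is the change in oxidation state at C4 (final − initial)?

Before: C4 has 1 bond to C, 2 bonds to O, 1 bond to N → oxidation state +3.
After: C4 has 1 bond to C, 2 bonds to H, 1 bond to N → oxidation state -1.
Δ = -1 − (+3) = -4, so this is a reduction at C4.

-4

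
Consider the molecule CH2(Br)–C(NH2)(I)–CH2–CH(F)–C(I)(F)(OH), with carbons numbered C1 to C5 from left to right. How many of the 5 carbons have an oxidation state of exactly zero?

1

Bonds to more-electronegative neighbours contribute +1 each, bonds to H or metals contribute −1 each, and C–C bonds contribute 0. Tallying each carbon:
C1: 1C, 2H, 1Br → 0 − 2 + 1 = -1
C2: 2C, 1N, 1I → 0 + 1 + 1 = +2
C3: 2C, 2H → 0 − 2 = -2
C4: 2C, 1H, 1F → 0 − 1 + 1 = 0
C5: 1C, 1O, 1F, 1I → 0 + 1 + 1 + 1 = +3
1 carbon (C4) meets the condition.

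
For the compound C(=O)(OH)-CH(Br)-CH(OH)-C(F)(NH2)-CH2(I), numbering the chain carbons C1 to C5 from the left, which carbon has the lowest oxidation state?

Tallying each carbon's bonds:
C1: 1C, 3O → 0 + 3 = +3
C2: 2C, 1H, 1Br → 0 − 1 + 1 = 0
C3: 2C, 1H, 1O → 0 − 1 + 1 = 0
C4: 2C, 1N, 1F → 0 + 1 + 1 = +2
C5: 1C, 2H, 1I → 0 − 2 + 1 = -1
The most reduced carbon is C5 at -1.

C5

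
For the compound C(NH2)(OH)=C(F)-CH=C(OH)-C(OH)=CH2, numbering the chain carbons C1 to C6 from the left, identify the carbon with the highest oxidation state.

Bonds to more-electronegative neighbours contribute +1 each, bonds to H or metals contribute −1 each, and C–C bonds contribute 0. Tallying each carbon:
C1: 2C, 1O, 1N → 0 + 1 + 1 = +2
C2: 3C, 1F → 0 + 1 = +1
C3: 3C, 1H → 0 − 1 = -1
C4: 3C, 1O → 0 + 1 = +1
C5: 3C, 1O → 0 + 1 = +1
C6: 2C, 2H → 0 − 2 = -2
The most oxidised carbon is C1 at +2.

C1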